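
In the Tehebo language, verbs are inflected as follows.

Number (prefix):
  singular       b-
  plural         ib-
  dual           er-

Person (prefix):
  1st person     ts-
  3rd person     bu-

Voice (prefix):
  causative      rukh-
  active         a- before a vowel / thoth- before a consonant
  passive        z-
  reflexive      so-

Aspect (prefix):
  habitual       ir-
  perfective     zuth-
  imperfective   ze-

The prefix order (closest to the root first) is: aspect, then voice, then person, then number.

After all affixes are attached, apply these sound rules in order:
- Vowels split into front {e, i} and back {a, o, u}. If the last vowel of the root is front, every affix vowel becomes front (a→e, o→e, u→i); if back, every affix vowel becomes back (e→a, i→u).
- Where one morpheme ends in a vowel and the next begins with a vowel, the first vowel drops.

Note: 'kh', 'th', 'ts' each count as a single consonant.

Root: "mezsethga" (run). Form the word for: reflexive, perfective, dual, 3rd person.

Attach aspect perfective zuth- → zuthmezsethga.
Attach voice reflexive so- → sozuthmezsethga.
Attach person 3rd person bu- → busozuthmezsethga.
Attach number dual er- → erbusozuthmezsethga.
Apply vowel harmony: erbusozuthmezsethga → arbusozuthmezsethga.
Vowel deletion: no change.

arbusozuthmezsethga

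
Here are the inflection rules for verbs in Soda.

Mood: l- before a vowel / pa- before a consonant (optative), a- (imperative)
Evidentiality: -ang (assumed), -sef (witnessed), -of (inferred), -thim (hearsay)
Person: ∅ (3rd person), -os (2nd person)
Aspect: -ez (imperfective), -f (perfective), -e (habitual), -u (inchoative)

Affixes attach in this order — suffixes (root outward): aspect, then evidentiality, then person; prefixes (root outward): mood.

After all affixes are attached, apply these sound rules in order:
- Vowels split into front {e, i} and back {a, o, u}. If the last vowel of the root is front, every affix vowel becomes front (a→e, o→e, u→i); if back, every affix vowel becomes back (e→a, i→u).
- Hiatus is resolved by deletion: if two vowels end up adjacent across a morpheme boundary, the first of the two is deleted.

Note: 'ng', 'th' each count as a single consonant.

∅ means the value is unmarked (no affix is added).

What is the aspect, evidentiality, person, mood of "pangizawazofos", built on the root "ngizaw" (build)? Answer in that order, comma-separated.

Segment: pa-ngizaw-ez-of-os.
aspect: -ez → imperfective.
evidentiality: -of → inferred.
person: -os → 2nd person.
mood: l/pa- → optative.

imperfective, inferred, 2nd person, optative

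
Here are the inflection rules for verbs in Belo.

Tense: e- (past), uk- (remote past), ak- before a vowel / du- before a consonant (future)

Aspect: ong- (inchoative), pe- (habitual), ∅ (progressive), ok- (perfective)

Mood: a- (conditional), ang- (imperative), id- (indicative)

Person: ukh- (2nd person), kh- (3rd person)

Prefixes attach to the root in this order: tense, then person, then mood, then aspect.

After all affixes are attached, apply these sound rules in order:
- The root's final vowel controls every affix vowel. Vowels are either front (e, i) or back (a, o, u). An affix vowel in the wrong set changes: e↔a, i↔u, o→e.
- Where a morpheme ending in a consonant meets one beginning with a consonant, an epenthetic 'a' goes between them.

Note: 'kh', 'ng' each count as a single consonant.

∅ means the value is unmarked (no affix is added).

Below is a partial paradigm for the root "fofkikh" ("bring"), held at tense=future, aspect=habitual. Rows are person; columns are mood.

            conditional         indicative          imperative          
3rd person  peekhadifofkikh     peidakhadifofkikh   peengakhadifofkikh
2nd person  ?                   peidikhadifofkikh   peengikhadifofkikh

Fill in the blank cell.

peeikhadifofkikh

Attach tense future du- (before consonant 'f') → dufofkikh.
Attach person 2nd person ukh- → ukhdufofkikh.
Attach mood conditional a- → aukhdufofkikh.
Attach aspect habitual pe- → peaukhdufofkikh.
Apply vowel harmony: peaukhdufofkikh → peeikhdifofkikh.
Apply epenthesis: peeikhdifofkikh → peeikhadifofkikh.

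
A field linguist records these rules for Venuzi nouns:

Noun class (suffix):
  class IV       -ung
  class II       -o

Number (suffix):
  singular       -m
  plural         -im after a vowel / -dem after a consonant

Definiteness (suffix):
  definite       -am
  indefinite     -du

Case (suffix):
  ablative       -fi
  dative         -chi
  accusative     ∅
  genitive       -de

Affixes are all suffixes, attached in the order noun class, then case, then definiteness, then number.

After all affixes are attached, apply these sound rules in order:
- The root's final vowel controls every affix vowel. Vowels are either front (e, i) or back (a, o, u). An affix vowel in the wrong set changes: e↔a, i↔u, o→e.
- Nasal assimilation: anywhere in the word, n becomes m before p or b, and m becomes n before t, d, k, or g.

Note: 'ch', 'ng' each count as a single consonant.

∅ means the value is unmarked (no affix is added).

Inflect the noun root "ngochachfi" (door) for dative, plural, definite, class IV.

Attach noun class class IV -ung → ngochachfiung.
Attach case dative -chi → ngochachfiungchi.
Attach definiteness definite -am → ngochachfiungchiam.
Attach number plural -dem (after consonant 'm') → ngochachfiungchiamdem.
Apply vowel harmony: ngochachfiungchiamdem → ngochachfiingchiemdem.
Apply nasal assimilation: ngochachfiingchiemdem → ngochachfiingchiendem.

ngochachfiingchiendem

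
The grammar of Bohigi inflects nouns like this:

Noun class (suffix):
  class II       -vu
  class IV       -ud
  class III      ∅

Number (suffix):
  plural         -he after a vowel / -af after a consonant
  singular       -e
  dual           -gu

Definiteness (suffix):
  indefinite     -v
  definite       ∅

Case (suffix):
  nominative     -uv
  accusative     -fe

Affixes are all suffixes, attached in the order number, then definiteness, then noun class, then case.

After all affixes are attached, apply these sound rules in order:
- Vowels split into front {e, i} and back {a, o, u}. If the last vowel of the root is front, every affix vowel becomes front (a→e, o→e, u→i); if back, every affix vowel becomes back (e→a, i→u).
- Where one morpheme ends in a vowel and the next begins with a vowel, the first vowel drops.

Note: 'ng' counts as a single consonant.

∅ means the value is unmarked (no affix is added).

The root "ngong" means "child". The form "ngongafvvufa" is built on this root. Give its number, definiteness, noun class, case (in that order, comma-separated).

plural, indefinite, class II, accusative

Segment: ngong-af-v-vu-fe.
number: -he/af → plural.
definiteness: -v → indefinite.
noun class: -vu → class II.
case: -fe → accusative.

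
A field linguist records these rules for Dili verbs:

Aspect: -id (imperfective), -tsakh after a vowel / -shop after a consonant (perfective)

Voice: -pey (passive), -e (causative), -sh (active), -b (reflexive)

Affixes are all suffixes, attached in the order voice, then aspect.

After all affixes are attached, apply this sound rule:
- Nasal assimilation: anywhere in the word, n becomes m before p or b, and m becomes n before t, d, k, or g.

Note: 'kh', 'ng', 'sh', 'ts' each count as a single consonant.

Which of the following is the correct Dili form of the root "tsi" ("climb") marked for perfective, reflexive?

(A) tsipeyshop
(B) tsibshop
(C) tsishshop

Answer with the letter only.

Attach voice reflexive -b → tsib.
Attach aspect perfective -shop (after consonant 'b') → tsibshop.
Nasal assimilation: no change.
So the correct form is tsibshop, option (B).
(C) tsishshop is wrong: it uses active instead of reflexive for voice.
(A) tsipeyshop is wrong: it uses passive instead of reflexive for voice.

B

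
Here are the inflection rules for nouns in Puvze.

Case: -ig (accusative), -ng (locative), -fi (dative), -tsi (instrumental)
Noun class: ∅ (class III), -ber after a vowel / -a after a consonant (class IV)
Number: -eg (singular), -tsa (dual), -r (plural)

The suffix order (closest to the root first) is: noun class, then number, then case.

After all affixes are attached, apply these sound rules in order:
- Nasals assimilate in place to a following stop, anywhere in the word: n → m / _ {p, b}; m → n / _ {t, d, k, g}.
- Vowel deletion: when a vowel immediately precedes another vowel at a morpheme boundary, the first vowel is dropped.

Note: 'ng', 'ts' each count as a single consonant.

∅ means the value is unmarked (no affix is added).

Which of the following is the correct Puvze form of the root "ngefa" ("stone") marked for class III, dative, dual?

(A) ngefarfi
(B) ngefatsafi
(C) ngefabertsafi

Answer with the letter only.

noun class = class III: zero marking, form stays ngefa.
Attach number dual -tsa → ngefatsa.
Attach case dative -fi → ngefatsafi.
Nasal assimilation: no change.
Vowel deletion: no change.
So the correct form is ngefatsafi, option (B).
(C) ngefabertsafi is wrong: it uses class IV instead of class III for noun class.
(A) ngefarfi is wrong: it uses plural instead of dual for number.

B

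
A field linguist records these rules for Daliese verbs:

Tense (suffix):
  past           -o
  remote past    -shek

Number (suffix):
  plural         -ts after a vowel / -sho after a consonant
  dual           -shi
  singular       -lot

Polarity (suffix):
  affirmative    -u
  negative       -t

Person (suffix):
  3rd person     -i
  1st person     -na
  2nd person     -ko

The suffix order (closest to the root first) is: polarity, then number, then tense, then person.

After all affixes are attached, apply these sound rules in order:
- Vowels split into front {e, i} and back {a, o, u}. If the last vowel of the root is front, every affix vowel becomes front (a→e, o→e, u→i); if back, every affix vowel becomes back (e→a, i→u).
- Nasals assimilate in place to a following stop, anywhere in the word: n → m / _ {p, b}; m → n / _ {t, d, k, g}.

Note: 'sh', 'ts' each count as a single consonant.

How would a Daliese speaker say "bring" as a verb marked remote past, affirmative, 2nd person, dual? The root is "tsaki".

Attach polarity affirmative -u → tsakiu.
Attach number dual -shi → tsakiushi.
Attach tense remote past -shek → tsakiushishek.
Attach person 2nd person -ko → tsakiushishekko.
Apply vowel harmony: tsakiushishekko → tsakiishishekke.
Nasal assimilation: no change.

tsakiishishekke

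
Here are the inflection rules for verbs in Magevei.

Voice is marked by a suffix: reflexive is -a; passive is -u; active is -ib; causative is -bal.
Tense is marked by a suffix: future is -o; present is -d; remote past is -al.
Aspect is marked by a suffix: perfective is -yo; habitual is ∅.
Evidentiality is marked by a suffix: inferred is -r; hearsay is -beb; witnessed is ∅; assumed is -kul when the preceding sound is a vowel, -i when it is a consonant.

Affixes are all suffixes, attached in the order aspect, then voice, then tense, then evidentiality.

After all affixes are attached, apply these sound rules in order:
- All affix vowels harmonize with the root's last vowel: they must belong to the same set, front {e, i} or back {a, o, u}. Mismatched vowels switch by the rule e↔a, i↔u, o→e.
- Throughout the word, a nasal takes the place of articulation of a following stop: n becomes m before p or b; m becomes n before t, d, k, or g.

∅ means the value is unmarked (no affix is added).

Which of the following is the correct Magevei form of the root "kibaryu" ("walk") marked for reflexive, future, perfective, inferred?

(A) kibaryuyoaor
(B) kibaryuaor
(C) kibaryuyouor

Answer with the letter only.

A

Attach aspect perfective -yo → kibaryuyo.
Attach voice reflexive -a → kibaryuyoa.
Attach tense future -o → kibaryuyoao.
Attach evidentiality inferred -r → kibaryuyoaor.
Vowel harmony: no change.
Nasal assimilation: no change.
So the correct form is kibaryuyoaor, option (A).
(C) kibaryuyouor is wrong: it uses passive instead of reflexive for voice.
(B) kibaryuaor is wrong: it uses habitual instead of perfective for aspect.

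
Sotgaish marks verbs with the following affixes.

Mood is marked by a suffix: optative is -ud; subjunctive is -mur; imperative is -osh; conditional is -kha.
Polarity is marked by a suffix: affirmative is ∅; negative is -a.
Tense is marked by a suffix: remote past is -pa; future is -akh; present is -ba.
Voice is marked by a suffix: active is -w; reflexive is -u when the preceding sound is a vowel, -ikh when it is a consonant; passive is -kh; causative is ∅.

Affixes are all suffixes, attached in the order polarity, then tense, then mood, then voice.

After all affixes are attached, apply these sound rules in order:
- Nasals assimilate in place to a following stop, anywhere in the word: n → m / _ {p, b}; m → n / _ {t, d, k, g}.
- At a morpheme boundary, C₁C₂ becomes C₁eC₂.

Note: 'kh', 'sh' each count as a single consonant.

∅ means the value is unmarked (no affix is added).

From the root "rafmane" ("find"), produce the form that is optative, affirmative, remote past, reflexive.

polarity = affirmative: zero marking, form stays rafmane.
Attach tense remote past -pa → rafmanepa.
Attach mood optative -ud → rafmanepaud.
Attach voice reflexive -ikh (after consonant 'd') → rafmanepaudikh.
Nasal assimilation: no change.
Epenthesis: no change.

rafmanepaudikh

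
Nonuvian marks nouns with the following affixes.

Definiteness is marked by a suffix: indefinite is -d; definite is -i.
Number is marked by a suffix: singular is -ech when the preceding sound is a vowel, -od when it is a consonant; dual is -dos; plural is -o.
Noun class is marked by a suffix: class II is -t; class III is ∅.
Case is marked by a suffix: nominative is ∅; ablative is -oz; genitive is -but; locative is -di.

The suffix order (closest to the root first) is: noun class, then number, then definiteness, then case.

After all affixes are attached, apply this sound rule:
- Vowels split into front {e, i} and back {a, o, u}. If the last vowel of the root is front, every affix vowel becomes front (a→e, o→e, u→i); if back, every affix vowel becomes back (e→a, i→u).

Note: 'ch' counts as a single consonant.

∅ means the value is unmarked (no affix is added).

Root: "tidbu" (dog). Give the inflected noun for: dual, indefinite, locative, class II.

tidbutdosddu

Attach noun class class II -t → tidbut.
Attach number dual -dos → tidbutdos.
Attach definiteness indefinite -d → tidbutdosd.
Attach case locative -di → tidbutdosddi.
Apply vowel harmony: tidbutdosddi → tidbutdosddu.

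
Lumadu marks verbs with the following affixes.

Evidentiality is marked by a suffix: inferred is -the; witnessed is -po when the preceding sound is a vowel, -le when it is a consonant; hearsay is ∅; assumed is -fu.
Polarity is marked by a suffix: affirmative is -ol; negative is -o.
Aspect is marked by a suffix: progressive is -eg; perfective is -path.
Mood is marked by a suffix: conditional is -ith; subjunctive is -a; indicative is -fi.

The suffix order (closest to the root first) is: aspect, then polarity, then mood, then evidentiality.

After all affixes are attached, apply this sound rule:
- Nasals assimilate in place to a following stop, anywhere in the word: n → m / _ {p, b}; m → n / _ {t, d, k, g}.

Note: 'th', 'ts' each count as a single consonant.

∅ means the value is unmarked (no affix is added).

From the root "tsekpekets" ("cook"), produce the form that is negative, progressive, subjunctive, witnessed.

Attach aspect progressive -eg → tsekpeketseg.
Attach polarity negative -o → tsekpeketsego.
Attach mood subjunctive -a → tsekpeketsegoa.
Attach evidentiality witnessed -po (after vowel 'a') → tsekpeketsegoapo.
Nasal assimilation: no change.

tsekpeketsegoapo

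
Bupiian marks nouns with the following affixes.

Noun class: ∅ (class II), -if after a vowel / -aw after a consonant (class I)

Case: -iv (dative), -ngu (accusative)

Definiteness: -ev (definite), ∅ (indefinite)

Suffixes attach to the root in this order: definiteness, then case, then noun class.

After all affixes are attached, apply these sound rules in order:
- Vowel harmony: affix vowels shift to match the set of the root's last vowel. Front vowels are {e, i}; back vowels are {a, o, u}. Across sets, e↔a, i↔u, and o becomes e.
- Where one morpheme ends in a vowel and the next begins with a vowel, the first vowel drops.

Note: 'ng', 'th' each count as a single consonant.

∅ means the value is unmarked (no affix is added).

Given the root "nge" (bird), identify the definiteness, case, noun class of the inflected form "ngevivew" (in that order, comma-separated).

Segment: nge-ev-iv-aw.
definiteness: -ev → definite.
case: -iv → dative.
noun class: -if/aw → class I.

definite, dative, class I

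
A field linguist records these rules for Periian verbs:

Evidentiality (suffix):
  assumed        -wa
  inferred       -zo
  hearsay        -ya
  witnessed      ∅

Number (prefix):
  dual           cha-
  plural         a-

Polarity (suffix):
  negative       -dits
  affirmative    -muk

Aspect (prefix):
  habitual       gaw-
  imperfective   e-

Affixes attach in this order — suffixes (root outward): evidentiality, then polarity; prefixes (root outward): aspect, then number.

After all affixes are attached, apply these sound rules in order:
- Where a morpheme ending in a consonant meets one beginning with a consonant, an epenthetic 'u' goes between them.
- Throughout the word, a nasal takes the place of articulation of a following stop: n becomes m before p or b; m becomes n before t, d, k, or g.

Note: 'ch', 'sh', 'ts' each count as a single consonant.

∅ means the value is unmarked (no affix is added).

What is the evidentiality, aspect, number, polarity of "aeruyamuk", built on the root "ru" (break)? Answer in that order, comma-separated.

hearsay, imperfective, plural, affirmative

Segment: a-e-ru-ya-muk.
evidentiality: -ya → hearsay.
aspect: e- → imperfective.
number: a- → plural.
polarity: -muk → affirmative.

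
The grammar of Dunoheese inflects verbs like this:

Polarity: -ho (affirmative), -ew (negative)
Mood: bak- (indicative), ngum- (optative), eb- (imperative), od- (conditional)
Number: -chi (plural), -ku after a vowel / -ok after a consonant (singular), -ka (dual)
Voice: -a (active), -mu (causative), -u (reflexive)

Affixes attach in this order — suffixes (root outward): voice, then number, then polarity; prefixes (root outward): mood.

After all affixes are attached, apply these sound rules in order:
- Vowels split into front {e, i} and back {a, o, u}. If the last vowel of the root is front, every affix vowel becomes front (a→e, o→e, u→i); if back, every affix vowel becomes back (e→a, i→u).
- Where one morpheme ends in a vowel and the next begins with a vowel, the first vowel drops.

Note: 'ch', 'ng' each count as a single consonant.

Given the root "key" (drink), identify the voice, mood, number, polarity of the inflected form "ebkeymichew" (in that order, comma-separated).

causative, imperative, plural, negative

Segment: eb-key-mu-chi-ew.
voice: -mu → causative.
mood: eb- → imperative.
number: -chi → plural.
polarity: -ew → negative.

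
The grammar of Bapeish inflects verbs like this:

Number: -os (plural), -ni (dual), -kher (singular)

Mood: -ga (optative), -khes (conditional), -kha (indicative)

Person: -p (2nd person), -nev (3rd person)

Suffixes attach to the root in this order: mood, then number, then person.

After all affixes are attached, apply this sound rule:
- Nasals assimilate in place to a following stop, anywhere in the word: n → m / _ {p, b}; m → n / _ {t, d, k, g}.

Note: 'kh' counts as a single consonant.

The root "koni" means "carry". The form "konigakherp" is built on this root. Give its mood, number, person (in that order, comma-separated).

optative, singular, 2nd person

Segment: koni-ga-kher-p.
mood: -ga → optative.
number: -kher → singular.
person: -p → 2nd person.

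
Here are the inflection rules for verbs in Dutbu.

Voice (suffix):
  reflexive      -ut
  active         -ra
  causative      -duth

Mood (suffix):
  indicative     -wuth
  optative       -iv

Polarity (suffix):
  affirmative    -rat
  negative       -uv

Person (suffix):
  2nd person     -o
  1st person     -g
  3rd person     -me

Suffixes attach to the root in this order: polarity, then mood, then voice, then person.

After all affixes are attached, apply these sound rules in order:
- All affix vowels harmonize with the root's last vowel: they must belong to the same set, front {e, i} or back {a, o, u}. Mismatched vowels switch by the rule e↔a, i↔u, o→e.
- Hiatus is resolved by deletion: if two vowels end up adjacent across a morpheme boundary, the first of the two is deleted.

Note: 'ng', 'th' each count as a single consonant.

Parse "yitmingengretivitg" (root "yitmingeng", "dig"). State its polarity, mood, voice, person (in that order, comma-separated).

Segment: yitmingeng-rat-iv-ut-g.
polarity: -rat → affirmative.
mood: -iv → optative.
voice: -ut → reflexive.
person: -g → 1st person.

affirmative, optative, reflexive, 1st person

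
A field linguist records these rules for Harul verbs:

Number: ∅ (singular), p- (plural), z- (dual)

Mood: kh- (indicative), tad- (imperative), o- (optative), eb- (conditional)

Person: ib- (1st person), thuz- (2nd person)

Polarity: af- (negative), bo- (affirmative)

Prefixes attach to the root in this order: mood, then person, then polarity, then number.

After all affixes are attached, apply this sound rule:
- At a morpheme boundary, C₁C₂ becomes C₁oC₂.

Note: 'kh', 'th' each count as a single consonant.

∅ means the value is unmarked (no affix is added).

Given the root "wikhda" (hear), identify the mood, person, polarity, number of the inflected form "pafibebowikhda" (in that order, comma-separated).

Segment: p-af-ib-eb-wikhda.
mood: eb- → conditional.
person: ib- → 1st person.
polarity: af- → negative.
number: p- → plural.

conditional, 1st person, negative, plural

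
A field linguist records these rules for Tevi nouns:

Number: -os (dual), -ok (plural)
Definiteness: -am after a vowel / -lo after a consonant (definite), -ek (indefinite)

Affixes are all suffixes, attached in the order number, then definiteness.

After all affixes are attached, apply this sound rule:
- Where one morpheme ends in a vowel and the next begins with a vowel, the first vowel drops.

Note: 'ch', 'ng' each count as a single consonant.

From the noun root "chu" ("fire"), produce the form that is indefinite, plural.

Attach number plural -ok → chuok.
Attach definiteness indefinite -ek → chuokek.
Apply vowel deletion: chuokek → chokek.

chokek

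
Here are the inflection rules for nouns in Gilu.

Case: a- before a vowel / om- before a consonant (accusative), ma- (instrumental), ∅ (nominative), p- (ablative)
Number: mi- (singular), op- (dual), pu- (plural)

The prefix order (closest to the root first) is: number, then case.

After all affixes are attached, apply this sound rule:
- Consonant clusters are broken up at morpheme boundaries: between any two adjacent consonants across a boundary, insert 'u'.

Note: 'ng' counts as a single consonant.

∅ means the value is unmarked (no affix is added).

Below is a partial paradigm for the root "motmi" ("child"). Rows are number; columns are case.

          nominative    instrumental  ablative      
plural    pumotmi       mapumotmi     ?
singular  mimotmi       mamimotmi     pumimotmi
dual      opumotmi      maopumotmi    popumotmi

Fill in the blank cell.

Attach number plural pu- → pumotmi.
Attach case ablative p- → ppumotmi.
Apply epenthesis: ppumotmi → pupumotmi.

pupumotmi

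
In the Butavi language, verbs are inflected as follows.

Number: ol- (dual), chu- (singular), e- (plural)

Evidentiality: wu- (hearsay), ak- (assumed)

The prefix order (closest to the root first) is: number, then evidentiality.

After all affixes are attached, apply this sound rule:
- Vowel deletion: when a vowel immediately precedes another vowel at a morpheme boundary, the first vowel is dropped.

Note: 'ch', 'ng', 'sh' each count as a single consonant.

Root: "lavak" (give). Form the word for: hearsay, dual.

wollavak

Attach number dual ol- → ollavak.
Attach evidentiality hearsay wu- → wuollavak.
Apply vowel deletion: wuollavak → wollavak.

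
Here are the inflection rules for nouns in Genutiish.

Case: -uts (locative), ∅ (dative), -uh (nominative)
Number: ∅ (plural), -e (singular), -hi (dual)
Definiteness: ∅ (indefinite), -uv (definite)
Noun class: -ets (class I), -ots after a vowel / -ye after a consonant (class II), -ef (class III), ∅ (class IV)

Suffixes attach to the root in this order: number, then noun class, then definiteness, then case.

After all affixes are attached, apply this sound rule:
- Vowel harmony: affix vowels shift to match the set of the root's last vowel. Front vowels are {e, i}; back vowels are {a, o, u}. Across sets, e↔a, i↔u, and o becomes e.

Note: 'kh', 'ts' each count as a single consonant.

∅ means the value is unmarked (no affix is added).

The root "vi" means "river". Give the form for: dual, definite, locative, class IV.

Attach number dual -hi → vihi.
noun class = class IV: zero marking, form stays vihi.
Attach definiteness definite -uv → vihiuv.
Attach case locative -uts → vihiuvuts.
Apply vowel harmony: vihiuvuts → vihiivits.

vihiivits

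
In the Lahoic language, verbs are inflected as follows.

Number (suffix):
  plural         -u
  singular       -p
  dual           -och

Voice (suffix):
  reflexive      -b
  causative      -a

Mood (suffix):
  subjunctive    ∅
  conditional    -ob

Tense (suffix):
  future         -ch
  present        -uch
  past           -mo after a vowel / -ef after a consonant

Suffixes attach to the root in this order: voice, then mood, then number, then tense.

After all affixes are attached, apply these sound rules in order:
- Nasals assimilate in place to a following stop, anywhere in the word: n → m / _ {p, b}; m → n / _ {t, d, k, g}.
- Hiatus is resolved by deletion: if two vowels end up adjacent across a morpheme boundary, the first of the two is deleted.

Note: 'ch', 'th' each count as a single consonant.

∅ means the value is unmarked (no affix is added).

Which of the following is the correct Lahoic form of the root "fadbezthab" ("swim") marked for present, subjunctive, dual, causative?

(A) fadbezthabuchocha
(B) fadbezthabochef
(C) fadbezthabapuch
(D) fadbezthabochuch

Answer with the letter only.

D

Attach voice causative -a → fadbezthaba.
mood = subjunctive: zero marking, form stays fadbezthaba.
Attach number dual -och → fadbezthabaoch.
Attach tense present -uch → fadbezthabaochuch.
Nasal assimilation: no change.
Apply vowel deletion: fadbezthabaochuch → fadbezthabochuch.
So the correct form is fadbezthabochuch, option (D).
(C) fadbezthabapuch is wrong: it uses singular instead of dual for number.
(A) fadbezthabuchocha is wrong: it has the affixes in the wrong order.
(B) fadbezthabochef is wrong: it uses past instead of present for tense.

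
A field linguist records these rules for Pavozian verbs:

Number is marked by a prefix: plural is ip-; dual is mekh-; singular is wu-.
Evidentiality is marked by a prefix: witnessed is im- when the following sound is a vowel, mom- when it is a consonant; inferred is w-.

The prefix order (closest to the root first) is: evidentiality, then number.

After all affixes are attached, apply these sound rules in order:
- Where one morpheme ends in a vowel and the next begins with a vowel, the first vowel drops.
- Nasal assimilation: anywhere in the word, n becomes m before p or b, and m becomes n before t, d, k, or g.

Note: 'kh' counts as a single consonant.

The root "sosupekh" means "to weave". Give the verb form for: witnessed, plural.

Attach evidentiality witnessed mom- (before consonant 's') → momsosupekh.
Attach number plural ip- → ipmomsosupekh.
Vowel deletion: no change.
Nasal assimilation: no change.

ipmomsosupekh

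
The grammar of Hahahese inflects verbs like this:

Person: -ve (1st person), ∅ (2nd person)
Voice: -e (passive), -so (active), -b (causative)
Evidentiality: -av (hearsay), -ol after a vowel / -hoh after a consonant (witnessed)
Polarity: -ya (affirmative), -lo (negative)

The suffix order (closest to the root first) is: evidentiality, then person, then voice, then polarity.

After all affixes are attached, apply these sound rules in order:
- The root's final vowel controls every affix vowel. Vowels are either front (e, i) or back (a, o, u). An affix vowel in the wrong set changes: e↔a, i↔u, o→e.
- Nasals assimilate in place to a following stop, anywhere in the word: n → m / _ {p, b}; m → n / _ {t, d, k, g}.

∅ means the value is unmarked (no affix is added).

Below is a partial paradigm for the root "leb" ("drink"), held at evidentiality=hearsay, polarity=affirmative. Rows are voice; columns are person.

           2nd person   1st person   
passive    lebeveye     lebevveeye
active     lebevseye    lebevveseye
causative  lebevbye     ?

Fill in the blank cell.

Attach evidentiality hearsay -av → lebav.
Attach person 1st person -ve → lebavve.
Attach voice causative -b → lebavveb.
Attach polarity affirmative -ya → lebavvebya.
Apply vowel harmony: lebavvebya → lebevvebye.
Nasal assimilation: no change.

lebevvebye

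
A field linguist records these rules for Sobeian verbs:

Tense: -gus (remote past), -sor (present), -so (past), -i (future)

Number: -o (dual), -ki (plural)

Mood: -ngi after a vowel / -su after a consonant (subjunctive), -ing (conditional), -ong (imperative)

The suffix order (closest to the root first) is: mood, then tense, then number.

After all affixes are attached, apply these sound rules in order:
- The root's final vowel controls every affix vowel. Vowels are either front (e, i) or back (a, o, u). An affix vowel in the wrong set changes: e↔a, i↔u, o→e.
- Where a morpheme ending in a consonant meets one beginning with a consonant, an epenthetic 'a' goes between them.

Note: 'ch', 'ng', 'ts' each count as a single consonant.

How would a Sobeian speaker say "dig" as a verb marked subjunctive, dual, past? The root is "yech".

Attach mood subjunctive -su (after consonant 'ch') → yechsu.
Attach tense past -so → yechsuso.
Attach number dual -o → yechsusoo.
Apply vowel harmony: yechsusoo → yechsisee.
Apply epenthesis: yechsisee → yechasisee.

yechasisee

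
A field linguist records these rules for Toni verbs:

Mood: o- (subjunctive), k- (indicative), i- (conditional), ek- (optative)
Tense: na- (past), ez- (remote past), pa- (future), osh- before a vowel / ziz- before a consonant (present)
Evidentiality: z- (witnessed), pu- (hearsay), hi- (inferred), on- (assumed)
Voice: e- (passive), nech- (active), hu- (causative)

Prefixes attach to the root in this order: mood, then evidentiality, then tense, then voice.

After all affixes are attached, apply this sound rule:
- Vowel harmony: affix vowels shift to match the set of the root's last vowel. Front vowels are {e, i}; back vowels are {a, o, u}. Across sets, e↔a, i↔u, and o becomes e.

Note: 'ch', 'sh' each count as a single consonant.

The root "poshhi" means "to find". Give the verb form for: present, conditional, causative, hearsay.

Attach mood conditional i- → iposhhi.
Attach evidentiality hearsay pu- → puiposhhi.
Attach tense present ziz- (before consonant 'p') → zizpuiposhhi.
Attach voice causative hu- → huzizpuiposhhi.
Apply vowel harmony: huzizpuiposhhi → hizizpiiposhhi.

hizizpiiposhhi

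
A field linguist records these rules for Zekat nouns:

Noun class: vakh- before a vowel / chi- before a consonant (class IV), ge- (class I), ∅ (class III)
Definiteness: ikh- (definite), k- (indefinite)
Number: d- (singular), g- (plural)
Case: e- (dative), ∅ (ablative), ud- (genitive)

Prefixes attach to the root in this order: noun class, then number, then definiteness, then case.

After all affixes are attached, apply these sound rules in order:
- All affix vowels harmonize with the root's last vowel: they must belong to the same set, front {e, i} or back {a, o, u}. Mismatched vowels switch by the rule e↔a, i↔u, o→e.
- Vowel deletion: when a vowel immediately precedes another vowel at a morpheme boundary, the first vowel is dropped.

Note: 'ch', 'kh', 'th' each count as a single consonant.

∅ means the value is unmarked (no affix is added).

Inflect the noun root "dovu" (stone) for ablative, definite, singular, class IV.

ukhdchudovu

Attach noun class class IV chi- (before consonant 'd') → chidovu.
Attach number singular d- → dchidovu.
Attach definiteness definite ikh- → ikhdchidovu.
case = ablative: zero marking, form stays ikhdchidovu.
Apply vowel harmony: ikhdchidovu → ukhdchudovu.
Vowel deletion: no change.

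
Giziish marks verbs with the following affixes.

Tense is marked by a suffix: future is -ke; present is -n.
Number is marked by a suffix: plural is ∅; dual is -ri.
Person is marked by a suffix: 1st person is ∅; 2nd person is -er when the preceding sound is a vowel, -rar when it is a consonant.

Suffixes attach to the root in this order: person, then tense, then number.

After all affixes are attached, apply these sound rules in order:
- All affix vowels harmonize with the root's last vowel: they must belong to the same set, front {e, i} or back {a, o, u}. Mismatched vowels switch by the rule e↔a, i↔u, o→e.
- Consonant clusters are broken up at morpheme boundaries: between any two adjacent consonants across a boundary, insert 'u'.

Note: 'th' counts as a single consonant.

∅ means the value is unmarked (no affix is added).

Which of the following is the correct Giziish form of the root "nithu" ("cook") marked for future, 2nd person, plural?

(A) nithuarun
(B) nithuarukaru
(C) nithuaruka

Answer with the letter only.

Attach person 2nd person -er (after vowel 'u') → nithuer.
Attach tense future -ke → nithuerke.
number = plural: zero marking, form stays nithuerke.
Apply vowel harmony: nithuerke → nithuarka.
Apply epenthesis: nithuarka → nithuaruka.
So the correct form is nithuaruka, option (C).
(A) nithuarun is wrong: it uses present instead of future for tense.
(B) nithuarukaru is wrong: it uses dual instead of plural for number.

C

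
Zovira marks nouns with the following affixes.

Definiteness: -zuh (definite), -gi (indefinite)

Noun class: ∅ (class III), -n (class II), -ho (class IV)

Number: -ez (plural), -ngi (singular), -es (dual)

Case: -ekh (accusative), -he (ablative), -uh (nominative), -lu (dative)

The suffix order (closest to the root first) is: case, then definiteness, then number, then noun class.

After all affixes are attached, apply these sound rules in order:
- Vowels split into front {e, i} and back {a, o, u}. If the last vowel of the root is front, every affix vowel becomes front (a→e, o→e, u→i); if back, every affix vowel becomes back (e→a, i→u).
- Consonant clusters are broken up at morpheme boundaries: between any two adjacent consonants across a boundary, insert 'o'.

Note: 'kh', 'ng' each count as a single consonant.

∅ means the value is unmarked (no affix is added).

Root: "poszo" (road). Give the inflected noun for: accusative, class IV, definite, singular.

poszoakhozuhonguho

Attach case accusative -ekh → poszoekh.
Attach definiteness definite -zuh → poszoekhzuh.
Attach number singular -ngi → poszoekhzuhngi.
Attach noun class class IV -ho → poszoekhzuhngiho.
Apply vowel harmony: poszoekhzuhngiho → poszoakhzuhnguho.
Apply epenthesis: poszoakhzuhnguho → poszoakhozuhonguho.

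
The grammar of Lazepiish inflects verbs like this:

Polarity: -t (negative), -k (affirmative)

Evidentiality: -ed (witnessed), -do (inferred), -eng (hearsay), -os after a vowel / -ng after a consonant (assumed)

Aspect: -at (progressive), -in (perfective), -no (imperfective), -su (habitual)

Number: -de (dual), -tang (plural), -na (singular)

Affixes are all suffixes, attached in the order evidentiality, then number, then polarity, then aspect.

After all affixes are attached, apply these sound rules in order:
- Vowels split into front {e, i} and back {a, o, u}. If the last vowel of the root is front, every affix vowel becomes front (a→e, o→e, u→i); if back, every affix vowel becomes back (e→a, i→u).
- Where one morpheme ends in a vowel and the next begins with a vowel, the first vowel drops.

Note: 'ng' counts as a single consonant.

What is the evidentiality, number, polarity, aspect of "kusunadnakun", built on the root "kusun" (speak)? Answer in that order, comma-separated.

Segment: kusun-ed-na-k-in.
evidentiality: -ed → witnessed.
number: -na → singular.
polarity: -k → affirmative.
aspect: -in → perfective.

witnessed, singular, affirmative, perfective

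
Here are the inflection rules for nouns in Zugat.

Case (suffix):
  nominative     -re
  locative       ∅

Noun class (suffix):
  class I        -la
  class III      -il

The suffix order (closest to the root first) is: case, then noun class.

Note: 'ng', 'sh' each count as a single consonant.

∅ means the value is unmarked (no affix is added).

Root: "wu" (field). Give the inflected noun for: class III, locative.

wuil

case = locative: zero marking, form stays wu.
Attach noun class class III -il → wuil.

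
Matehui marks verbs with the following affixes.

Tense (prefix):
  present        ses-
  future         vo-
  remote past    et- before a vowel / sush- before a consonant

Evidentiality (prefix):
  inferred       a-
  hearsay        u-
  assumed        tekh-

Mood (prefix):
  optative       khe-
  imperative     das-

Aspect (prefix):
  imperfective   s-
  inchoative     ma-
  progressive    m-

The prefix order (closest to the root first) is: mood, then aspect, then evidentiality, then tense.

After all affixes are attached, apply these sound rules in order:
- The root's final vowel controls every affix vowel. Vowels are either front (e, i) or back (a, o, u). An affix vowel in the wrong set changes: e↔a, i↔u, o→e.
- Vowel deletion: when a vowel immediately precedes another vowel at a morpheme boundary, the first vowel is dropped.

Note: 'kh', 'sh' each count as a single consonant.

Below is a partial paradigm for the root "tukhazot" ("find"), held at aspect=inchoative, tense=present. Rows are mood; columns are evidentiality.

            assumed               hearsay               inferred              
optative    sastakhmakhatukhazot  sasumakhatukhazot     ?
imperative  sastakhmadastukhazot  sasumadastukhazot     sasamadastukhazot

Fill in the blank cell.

sasamakhatukhazot

Attach mood optative khe- → khetukhazot.
Attach aspect inchoative ma- → makhetukhazot.
Attach evidentiality inferred a- → amakhetukhazot.
Attach tense present ses- → sesamakhetukhazot.
Apply vowel harmony: sesamakhetukhazot → sasamakhatukhazot.
Vowel deletion: no change.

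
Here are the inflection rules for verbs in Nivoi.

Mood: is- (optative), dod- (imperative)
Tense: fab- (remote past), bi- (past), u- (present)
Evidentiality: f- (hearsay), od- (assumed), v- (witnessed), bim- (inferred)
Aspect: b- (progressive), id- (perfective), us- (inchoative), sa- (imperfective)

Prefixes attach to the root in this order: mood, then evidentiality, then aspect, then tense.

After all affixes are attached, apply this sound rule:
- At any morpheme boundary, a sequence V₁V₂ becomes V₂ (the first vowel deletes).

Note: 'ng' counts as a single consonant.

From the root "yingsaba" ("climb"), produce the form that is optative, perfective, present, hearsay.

Attach mood optative is- → isyingsaba.
Attach evidentiality hearsay f- → fisyingsaba.
Attach aspect perfective id- → idfisyingsaba.
Attach tense present u- → uidfisyingsaba.
Apply vowel deletion: uidfisyingsaba → idfisyingsaba.

idfisyingsaba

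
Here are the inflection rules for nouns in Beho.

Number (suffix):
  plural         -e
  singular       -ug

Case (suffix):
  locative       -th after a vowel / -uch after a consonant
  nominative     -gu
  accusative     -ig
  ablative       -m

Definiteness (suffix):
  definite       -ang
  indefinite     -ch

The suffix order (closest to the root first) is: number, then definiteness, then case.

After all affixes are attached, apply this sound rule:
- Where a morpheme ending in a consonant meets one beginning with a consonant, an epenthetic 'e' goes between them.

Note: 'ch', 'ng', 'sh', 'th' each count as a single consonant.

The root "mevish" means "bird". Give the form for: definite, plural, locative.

mevisheanguch

Attach number plural -e → mevishe.
Attach definiteness definite -ang → mevisheang.
Attach case locative -uch (after consonant 'ng') → mevisheanguch.
Epenthesis: no change.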